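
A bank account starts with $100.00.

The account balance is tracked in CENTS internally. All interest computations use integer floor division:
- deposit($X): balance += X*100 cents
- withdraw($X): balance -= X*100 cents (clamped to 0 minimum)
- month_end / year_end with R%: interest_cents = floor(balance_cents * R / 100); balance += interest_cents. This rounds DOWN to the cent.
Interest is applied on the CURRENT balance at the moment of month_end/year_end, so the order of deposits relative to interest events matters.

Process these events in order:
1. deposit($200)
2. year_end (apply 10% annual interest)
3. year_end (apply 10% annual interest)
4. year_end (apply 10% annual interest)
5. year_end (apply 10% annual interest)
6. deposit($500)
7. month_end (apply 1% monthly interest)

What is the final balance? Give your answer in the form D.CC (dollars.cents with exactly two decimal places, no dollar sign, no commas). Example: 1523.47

After 1 (deposit($200)): balance=$300.00 total_interest=$0.00
After 2 (year_end (apply 10% annual interest)): balance=$330.00 total_interest=$30.00
After 3 (year_end (apply 10% annual interest)): balance=$363.00 total_interest=$63.00
After 4 (year_end (apply 10% annual interest)): balance=$399.30 total_interest=$99.30
After 5 (year_end (apply 10% annual interest)): balance=$439.23 total_interest=$139.23
After 6 (deposit($500)): balance=$939.23 total_interest=$139.23
After 7 (month_end (apply 1% monthly interest)): balance=$948.62 total_interest=$148.62

Answer: 948.62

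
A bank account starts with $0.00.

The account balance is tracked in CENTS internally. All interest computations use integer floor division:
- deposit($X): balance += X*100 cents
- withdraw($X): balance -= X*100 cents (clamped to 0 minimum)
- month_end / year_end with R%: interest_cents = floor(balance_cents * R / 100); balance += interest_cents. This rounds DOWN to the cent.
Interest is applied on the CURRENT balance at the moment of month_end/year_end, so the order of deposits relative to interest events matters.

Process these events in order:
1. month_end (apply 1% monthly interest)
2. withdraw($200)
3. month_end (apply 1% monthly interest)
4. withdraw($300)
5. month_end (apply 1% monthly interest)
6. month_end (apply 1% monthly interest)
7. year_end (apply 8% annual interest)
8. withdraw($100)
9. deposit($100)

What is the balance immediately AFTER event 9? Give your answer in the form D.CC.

Answer: 100.00

Derivation:
After 1 (month_end (apply 1% monthly interest)): balance=$0.00 total_interest=$0.00
After 2 (withdraw($200)): balance=$0.00 total_interest=$0.00
After 3 (month_end (apply 1% monthly interest)): balance=$0.00 total_interest=$0.00
After 4 (withdraw($300)): balance=$0.00 total_interest=$0.00
After 5 (month_end (apply 1% monthly interest)): balance=$0.00 total_interest=$0.00
After 6 (month_end (apply 1% monthly interest)): balance=$0.00 total_interest=$0.00
After 7 (year_end (apply 8% annual interest)): balance=$0.00 total_interest=$0.00
After 8 (withdraw($100)): balance=$0.00 total_interest=$0.00
After 9 (deposit($100)): balance=$100.00 total_interest=$0.00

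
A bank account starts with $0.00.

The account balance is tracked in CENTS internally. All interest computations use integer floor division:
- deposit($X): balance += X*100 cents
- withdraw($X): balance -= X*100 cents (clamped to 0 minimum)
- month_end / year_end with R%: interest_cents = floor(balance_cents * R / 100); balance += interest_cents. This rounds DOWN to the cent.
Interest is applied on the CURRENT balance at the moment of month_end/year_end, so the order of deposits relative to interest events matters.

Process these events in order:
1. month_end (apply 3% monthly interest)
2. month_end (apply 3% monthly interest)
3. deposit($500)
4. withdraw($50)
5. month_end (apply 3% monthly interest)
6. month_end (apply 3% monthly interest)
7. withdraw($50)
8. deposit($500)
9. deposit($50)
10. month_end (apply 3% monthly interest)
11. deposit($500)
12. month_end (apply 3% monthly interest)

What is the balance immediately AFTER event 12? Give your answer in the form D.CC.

After 1 (month_end (apply 3% monthly interest)): balance=$0.00 total_interest=$0.00
After 2 (month_end (apply 3% monthly interest)): balance=$0.00 total_interest=$0.00
After 3 (deposit($500)): balance=$500.00 total_interest=$0.00
After 4 (withdraw($50)): balance=$450.00 total_interest=$0.00
After 5 (month_end (apply 3% monthly interest)): balance=$463.50 total_interest=$13.50
After 6 (month_end (apply 3% monthly interest)): balance=$477.40 total_interest=$27.40
After 7 (withdraw($50)): balance=$427.40 total_interest=$27.40
After 8 (deposit($500)): balance=$927.40 total_interest=$27.40
After 9 (deposit($50)): balance=$977.40 total_interest=$27.40
After 10 (month_end (apply 3% monthly interest)): balance=$1006.72 total_interest=$56.72
After 11 (deposit($500)): balance=$1506.72 total_interest=$56.72
After 12 (month_end (apply 3% monthly interest)): balance=$1551.92 total_interest=$101.92

Answer: 1551.92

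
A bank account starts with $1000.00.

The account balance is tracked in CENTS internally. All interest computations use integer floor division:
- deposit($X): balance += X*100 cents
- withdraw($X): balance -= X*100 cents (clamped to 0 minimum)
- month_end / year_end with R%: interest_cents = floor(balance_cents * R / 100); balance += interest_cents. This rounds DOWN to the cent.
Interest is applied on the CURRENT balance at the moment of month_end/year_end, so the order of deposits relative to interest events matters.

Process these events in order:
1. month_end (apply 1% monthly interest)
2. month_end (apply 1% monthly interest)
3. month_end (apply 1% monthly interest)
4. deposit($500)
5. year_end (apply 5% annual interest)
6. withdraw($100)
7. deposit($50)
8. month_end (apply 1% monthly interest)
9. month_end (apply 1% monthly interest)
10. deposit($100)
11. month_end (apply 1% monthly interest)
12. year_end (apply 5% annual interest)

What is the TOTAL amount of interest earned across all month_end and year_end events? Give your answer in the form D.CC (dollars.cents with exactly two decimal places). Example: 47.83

After 1 (month_end (apply 1% monthly interest)): balance=$1010.00 total_interest=$10.00
After 2 (month_end (apply 1% monthly interest)): balance=$1020.10 total_interest=$20.10
After 3 (month_end (apply 1% monthly interest)): balance=$1030.30 total_interest=$30.30
After 4 (deposit($500)): balance=$1530.30 total_interest=$30.30
After 5 (year_end (apply 5% annual interest)): balance=$1606.81 total_interest=$106.81
After 6 (withdraw($100)): balance=$1506.81 total_interest=$106.81
After 7 (deposit($50)): balance=$1556.81 total_interest=$106.81
After 8 (month_end (apply 1% monthly interest)): balance=$1572.37 total_interest=$122.37
After 9 (month_end (apply 1% monthly interest)): balance=$1588.09 total_interest=$138.09
After 10 (deposit($100)): balance=$1688.09 total_interest=$138.09
After 11 (month_end (apply 1% monthly interest)): balance=$1704.97 total_interest=$154.97
After 12 (year_end (apply 5% annual interest)): balance=$1790.21 total_interest=$240.21

Answer: 240.21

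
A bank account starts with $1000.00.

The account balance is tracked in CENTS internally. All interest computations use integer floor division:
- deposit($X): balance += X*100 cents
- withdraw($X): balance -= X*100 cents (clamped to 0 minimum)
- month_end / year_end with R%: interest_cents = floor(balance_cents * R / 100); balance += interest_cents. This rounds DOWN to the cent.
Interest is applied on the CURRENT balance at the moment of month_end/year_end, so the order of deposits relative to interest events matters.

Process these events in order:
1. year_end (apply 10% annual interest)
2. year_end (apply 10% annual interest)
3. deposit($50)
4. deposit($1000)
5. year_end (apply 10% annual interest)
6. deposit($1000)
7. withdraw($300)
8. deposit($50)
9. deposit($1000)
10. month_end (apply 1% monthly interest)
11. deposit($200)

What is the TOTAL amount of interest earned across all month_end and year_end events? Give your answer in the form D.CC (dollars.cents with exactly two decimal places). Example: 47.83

Answer: 478.36

Derivation:
After 1 (year_end (apply 10% annual interest)): balance=$1100.00 total_interest=$100.00
After 2 (year_end (apply 10% annual interest)): balance=$1210.00 total_interest=$210.00
After 3 (deposit($50)): balance=$1260.00 total_interest=$210.00
After 4 (deposit($1000)): balance=$2260.00 total_interest=$210.00
After 5 (year_end (apply 10% annual interest)): balance=$2486.00 total_interest=$436.00
After 6 (deposit($1000)): balance=$3486.00 total_interest=$436.00
After 7 (withdraw($300)): balance=$3186.00 total_interest=$436.00
After 8 (deposit($50)): balance=$3236.00 total_interest=$436.00
After 9 (deposit($1000)): balance=$4236.00 total_interest=$436.00
After 10 (month_end (apply 1% monthly interest)): balance=$4278.36 total_interest=$478.36
After 11 (deposit($200)): balance=$4478.36 total_interest=$478.36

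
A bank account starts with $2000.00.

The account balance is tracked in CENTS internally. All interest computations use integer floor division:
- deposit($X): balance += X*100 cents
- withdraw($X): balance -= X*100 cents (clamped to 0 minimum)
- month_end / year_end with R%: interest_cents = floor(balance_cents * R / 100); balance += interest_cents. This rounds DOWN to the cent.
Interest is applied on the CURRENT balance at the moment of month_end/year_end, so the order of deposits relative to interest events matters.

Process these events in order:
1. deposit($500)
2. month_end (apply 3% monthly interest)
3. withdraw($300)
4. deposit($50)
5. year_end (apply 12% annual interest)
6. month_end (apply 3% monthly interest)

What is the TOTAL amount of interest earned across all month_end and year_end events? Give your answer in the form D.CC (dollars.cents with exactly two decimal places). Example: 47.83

After 1 (deposit($500)): balance=$2500.00 total_interest=$0.00
After 2 (month_end (apply 3% monthly interest)): balance=$2575.00 total_interest=$75.00
After 3 (withdraw($300)): balance=$2275.00 total_interest=$75.00
After 4 (deposit($50)): balance=$2325.00 total_interest=$75.00
After 5 (year_end (apply 12% annual interest)): balance=$2604.00 total_interest=$354.00
After 6 (month_end (apply 3% monthly interest)): balance=$2682.12 total_interest=$432.12

Answer: 432.12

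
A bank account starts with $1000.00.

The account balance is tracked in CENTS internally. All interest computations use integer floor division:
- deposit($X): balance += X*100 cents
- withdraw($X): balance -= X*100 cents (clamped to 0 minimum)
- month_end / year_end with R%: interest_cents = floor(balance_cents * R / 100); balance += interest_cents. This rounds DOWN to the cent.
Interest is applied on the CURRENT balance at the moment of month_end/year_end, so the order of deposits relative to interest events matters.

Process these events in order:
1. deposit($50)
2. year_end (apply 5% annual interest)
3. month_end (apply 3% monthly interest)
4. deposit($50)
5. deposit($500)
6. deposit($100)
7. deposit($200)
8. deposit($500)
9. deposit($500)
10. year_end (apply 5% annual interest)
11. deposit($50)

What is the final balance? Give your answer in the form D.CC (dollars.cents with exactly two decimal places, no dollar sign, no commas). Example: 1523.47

Answer: 3184.84

Derivation:
After 1 (deposit($50)): balance=$1050.00 total_interest=$0.00
After 2 (year_end (apply 5% annual interest)): balance=$1102.50 total_interest=$52.50
After 3 (month_end (apply 3% monthly interest)): balance=$1135.57 total_interest=$85.57
After 4 (deposit($50)): balance=$1185.57 total_interest=$85.57
After 5 (deposit($500)): balance=$1685.57 total_interest=$85.57
After 6 (deposit($100)): balance=$1785.57 total_interest=$85.57
After 7 (deposit($200)): balance=$1985.57 total_interest=$85.57
After 8 (deposit($500)): balance=$2485.57 total_interest=$85.57
After 9 (deposit($500)): balance=$2985.57 total_interest=$85.57
After 10 (year_end (apply 5% annual interest)): balance=$3134.84 total_interest=$234.84
After 11 (deposit($50)): balance=$3184.84 total_interest=$234.84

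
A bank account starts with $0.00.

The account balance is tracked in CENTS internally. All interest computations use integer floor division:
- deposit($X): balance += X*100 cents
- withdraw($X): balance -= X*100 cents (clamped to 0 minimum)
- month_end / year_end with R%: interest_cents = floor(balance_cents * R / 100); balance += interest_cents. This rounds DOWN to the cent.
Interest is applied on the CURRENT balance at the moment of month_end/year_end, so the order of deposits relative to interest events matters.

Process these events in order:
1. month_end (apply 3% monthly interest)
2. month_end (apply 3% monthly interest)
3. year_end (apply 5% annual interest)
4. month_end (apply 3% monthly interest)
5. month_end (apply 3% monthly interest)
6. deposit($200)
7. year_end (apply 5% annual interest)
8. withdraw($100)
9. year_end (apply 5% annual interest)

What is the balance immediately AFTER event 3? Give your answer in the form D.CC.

After 1 (month_end (apply 3% monthly interest)): balance=$0.00 total_interest=$0.00
After 2 (month_end (apply 3% monthly interest)): balance=$0.00 total_interest=$0.00
After 3 (year_end (apply 5% annual interest)): balance=$0.00 total_interest=$0.00

Answer: 0.00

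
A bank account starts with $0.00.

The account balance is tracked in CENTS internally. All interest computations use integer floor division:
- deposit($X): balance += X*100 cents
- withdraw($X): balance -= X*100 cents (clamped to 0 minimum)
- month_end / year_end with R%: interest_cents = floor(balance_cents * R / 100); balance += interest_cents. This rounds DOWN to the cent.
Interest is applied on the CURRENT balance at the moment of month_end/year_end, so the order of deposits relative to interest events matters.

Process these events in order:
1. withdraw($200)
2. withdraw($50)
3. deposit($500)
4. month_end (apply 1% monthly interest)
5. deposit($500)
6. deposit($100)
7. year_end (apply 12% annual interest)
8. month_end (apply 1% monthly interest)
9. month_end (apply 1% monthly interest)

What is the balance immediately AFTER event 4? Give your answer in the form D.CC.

Answer: 505.00

Derivation:
After 1 (withdraw($200)): balance=$0.00 total_interest=$0.00
After 2 (withdraw($50)): balance=$0.00 total_interest=$0.00
After 3 (deposit($500)): balance=$500.00 total_interest=$0.00
After 4 (month_end (apply 1% monthly interest)): balance=$505.00 total_interest=$5.00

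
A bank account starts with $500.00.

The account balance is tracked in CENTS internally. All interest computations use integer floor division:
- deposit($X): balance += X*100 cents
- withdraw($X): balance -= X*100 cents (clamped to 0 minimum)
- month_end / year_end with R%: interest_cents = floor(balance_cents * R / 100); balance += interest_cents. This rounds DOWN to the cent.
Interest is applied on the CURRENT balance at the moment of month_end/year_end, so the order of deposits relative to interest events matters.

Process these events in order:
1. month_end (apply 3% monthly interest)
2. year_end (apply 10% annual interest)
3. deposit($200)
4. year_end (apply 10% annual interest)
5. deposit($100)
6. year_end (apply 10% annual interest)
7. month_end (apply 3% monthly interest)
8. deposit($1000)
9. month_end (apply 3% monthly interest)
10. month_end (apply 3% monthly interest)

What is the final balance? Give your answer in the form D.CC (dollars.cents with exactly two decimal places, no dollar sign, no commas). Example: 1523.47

After 1 (month_end (apply 3% monthly interest)): balance=$515.00 total_interest=$15.00
After 2 (year_end (apply 10% annual interest)): balance=$566.50 total_interest=$66.50
After 3 (deposit($200)): balance=$766.50 total_interest=$66.50
After 4 (year_end (apply 10% annual interest)): balance=$843.15 total_interest=$143.15
After 5 (deposit($100)): balance=$943.15 total_interest=$143.15
After 6 (year_end (apply 10% annual interest)): balance=$1037.46 total_interest=$237.46
After 7 (month_end (apply 3% monthly interest)): balance=$1068.58 total_interest=$268.58
After 8 (deposit($1000)): balance=$2068.58 total_interest=$268.58
After 9 (month_end (apply 3% monthly interest)): balance=$2130.63 total_interest=$330.63
After 10 (month_end (apply 3% monthly interest)): balance=$2194.54 total_interest=$394.54

Answer: 2194.54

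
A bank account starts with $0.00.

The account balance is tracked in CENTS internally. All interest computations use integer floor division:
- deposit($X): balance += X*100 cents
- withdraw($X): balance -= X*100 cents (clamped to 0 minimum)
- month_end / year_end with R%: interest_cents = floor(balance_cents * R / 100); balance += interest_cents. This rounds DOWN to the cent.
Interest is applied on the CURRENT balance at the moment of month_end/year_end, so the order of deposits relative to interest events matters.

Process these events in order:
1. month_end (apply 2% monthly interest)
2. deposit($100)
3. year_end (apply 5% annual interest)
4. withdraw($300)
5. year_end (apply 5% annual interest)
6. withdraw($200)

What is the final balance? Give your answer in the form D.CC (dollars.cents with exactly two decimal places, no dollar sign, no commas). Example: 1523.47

After 1 (month_end (apply 2% monthly interest)): balance=$0.00 total_interest=$0.00
After 2 (deposit($100)): balance=$100.00 total_interest=$0.00
After 3 (year_end (apply 5% annual interest)): balance=$105.00 total_interest=$5.00
After 4 (withdraw($300)): balance=$0.00 total_interest=$5.00
After 5 (year_end (apply 5% annual interest)): balance=$0.00 total_interest=$5.00
After 6 (withdraw($200)): balance=$0.00 total_interest=$5.00

Answer: 0.00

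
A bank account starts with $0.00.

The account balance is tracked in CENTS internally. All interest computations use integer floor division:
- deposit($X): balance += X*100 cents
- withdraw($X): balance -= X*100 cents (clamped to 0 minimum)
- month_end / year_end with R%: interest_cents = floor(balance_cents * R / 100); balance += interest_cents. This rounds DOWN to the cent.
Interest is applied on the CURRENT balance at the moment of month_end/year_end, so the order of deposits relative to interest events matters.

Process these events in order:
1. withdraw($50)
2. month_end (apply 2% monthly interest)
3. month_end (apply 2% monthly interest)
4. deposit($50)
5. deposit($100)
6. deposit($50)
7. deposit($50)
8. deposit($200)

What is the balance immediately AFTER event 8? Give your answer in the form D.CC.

After 1 (withdraw($50)): balance=$0.00 total_interest=$0.00
After 2 (month_end (apply 2% monthly interest)): balance=$0.00 total_interest=$0.00
After 3 (month_end (apply 2% monthly interest)): balance=$0.00 total_interest=$0.00
After 4 (deposit($50)): balance=$50.00 total_interest=$0.00
After 5 (deposit($100)): balance=$150.00 total_interest=$0.00
After 6 (deposit($50)): balance=$200.00 total_interest=$0.00
After 7 (deposit($50)): balance=$250.00 total_interest=$0.00
After 8 (deposit($200)): balance=$450.00 total_interest=$0.00

Answer: 450.00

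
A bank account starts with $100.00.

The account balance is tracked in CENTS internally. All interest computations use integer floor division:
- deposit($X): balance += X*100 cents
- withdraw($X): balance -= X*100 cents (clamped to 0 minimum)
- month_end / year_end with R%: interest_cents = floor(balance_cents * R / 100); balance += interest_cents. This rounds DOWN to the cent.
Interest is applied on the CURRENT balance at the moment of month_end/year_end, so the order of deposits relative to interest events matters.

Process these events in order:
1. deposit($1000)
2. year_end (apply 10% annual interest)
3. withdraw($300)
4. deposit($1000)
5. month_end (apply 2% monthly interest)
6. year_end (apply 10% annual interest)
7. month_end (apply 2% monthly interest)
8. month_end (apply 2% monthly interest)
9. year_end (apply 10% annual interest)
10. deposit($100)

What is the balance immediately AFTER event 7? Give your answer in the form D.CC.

Answer: 2185.88

Derivation:
After 1 (deposit($1000)): balance=$1100.00 total_interest=$0.00
After 2 (year_end (apply 10% annual interest)): balance=$1210.00 total_interest=$110.00
After 3 (withdraw($300)): balance=$910.00 total_interest=$110.00
After 4 (deposit($1000)): balance=$1910.00 total_interest=$110.00
After 5 (month_end (apply 2% monthly interest)): balance=$1948.20 total_interest=$148.20
After 6 (year_end (apply 10% annual interest)): balance=$2143.02 total_interest=$343.02
After 7 (month_end (apply 2% monthly interest)): balance=$2185.88 total_interest=$385.88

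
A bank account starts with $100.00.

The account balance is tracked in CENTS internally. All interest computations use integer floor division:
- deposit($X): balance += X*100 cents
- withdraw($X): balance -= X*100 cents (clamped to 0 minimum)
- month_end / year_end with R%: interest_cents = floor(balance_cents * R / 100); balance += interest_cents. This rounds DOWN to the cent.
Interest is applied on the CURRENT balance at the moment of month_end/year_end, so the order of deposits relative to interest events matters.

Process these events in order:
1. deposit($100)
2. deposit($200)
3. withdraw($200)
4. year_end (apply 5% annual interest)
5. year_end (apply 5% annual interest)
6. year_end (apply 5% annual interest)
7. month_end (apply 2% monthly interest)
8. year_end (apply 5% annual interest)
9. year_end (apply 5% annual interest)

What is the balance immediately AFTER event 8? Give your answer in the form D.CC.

Answer: 247.95

Derivation:
After 1 (deposit($100)): balance=$200.00 total_interest=$0.00
After 2 (deposit($200)): balance=$400.00 total_interest=$0.00
After 3 (withdraw($200)): balance=$200.00 total_interest=$0.00
After 4 (year_end (apply 5% annual interest)): balance=$210.00 total_interest=$10.00
After 5 (year_end (apply 5% annual interest)): balance=$220.50 total_interest=$20.50
After 6 (year_end (apply 5% annual interest)): balance=$231.52 total_interest=$31.52
After 7 (month_end (apply 2% monthly interest)): balance=$236.15 total_interest=$36.15
After 8 (year_end (apply 5% annual interest)): balance=$247.95 total_interest=$47.95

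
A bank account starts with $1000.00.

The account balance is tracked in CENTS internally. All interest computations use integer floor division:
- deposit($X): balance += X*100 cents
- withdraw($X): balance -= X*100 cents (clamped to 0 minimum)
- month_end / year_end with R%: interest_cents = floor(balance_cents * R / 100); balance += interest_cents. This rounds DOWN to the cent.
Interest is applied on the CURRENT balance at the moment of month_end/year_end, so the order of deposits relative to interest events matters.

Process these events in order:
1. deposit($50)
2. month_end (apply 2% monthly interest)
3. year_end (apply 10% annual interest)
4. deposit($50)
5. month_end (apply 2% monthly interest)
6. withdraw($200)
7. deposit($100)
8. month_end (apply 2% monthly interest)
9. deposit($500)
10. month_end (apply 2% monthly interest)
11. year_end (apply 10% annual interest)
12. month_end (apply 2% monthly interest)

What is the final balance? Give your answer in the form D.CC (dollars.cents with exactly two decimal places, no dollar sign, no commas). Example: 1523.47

Answer: 1917.74

Derivation:
After 1 (deposit($50)): balance=$1050.00 total_interest=$0.00
After 2 (month_end (apply 2% monthly interest)): balance=$1071.00 total_interest=$21.00
After 3 (year_end (apply 10% annual interest)): balance=$1178.10 total_interest=$128.10
After 4 (deposit($50)): balance=$1228.10 total_interest=$128.10
After 5 (month_end (apply 2% monthly interest)): balance=$1252.66 total_interest=$152.66
After 6 (withdraw($200)): balance=$1052.66 total_interest=$152.66
After 7 (deposit($100)): balance=$1152.66 total_interest=$152.66
After 8 (month_end (apply 2% monthly interest)): balance=$1175.71 total_interest=$175.71
After 9 (deposit($500)): balance=$1675.71 total_interest=$175.71
After 10 (month_end (apply 2% monthly interest)): balance=$1709.22 total_interest=$209.22
After 11 (year_end (apply 10% annual interest)): balance=$1880.14 total_interest=$380.14
After 12 (month_end (apply 2% monthly interest)): balance=$1917.74 total_interest=$417.74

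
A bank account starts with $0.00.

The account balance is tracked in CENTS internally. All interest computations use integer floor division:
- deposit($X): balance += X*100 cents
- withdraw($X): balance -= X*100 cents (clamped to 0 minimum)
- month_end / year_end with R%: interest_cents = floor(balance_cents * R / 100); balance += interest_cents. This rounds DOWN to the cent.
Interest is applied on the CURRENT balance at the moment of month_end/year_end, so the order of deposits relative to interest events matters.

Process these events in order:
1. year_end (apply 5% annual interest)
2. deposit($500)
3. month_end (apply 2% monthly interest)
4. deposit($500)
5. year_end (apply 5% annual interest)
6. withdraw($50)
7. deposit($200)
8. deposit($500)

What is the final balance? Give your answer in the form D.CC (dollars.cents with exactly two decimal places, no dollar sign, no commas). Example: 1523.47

After 1 (year_end (apply 5% annual interest)): balance=$0.00 total_interest=$0.00
After 2 (deposit($500)): balance=$500.00 total_interest=$0.00
After 3 (month_end (apply 2% monthly interest)): balance=$510.00 total_interest=$10.00
After 4 (deposit($500)): balance=$1010.00 total_interest=$10.00
After 5 (year_end (apply 5% annual interest)): balance=$1060.50 total_interest=$60.50
After 6 (withdraw($50)): balance=$1010.50 total_interest=$60.50
After 7 (deposit($200)): balance=$1210.50 total_interest=$60.50
After 8 (deposit($500)): balance=$1710.50 total_interest=$60.50

Answer: 1710.50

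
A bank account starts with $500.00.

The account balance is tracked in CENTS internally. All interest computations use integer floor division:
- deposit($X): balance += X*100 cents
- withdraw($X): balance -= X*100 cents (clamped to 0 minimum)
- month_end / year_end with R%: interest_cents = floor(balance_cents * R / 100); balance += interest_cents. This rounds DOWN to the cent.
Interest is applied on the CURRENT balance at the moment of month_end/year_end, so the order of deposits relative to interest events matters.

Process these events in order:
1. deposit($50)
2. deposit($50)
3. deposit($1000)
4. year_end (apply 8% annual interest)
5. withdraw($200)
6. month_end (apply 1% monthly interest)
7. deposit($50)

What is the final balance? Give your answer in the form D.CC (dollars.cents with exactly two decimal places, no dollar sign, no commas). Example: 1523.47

Answer: 1593.28

Derivation:
After 1 (deposit($50)): balance=$550.00 total_interest=$0.00
After 2 (deposit($50)): balance=$600.00 total_interest=$0.00
After 3 (deposit($1000)): balance=$1600.00 total_interest=$0.00
After 4 (year_end (apply 8% annual interest)): balance=$1728.00 total_interest=$128.00
After 5 (withdraw($200)): balance=$1528.00 total_interest=$128.00
After 6 (month_end (apply 1% monthly interest)): balance=$1543.28 total_interest=$143.28
After 7 (deposit($50)): balance=$1593.28 total_interest=$143.28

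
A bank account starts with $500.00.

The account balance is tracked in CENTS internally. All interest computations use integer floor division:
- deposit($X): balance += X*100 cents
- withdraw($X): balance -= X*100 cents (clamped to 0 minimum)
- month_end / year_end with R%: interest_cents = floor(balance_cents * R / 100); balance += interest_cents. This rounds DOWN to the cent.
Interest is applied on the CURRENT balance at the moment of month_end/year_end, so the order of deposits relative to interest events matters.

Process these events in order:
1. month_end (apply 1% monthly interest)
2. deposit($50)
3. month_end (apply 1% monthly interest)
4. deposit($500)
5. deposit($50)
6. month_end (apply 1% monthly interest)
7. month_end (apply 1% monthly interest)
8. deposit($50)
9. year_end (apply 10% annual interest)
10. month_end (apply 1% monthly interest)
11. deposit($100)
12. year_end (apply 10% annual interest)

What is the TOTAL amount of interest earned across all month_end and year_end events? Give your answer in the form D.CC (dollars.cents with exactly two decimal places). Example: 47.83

After 1 (month_end (apply 1% monthly interest)): balance=$505.00 total_interest=$5.00
After 2 (deposit($50)): balance=$555.00 total_interest=$5.00
After 3 (month_end (apply 1% monthly interest)): balance=$560.55 total_interest=$10.55
After 4 (deposit($500)): balance=$1060.55 total_interest=$10.55
After 5 (deposit($50)): balance=$1110.55 total_interest=$10.55
After 6 (month_end (apply 1% monthly interest)): balance=$1121.65 total_interest=$21.65
After 7 (month_end (apply 1% monthly interest)): balance=$1132.86 total_interest=$32.86
After 8 (deposit($50)): balance=$1182.86 total_interest=$32.86
After 9 (year_end (apply 10% annual interest)): balance=$1301.14 total_interest=$151.14
After 10 (month_end (apply 1% monthly interest)): balance=$1314.15 total_interest=$164.15
After 11 (deposit($100)): balance=$1414.15 total_interest=$164.15
After 12 (year_end (apply 10% annual interest)): balance=$1555.56 total_interest=$305.56

Answer: 305.56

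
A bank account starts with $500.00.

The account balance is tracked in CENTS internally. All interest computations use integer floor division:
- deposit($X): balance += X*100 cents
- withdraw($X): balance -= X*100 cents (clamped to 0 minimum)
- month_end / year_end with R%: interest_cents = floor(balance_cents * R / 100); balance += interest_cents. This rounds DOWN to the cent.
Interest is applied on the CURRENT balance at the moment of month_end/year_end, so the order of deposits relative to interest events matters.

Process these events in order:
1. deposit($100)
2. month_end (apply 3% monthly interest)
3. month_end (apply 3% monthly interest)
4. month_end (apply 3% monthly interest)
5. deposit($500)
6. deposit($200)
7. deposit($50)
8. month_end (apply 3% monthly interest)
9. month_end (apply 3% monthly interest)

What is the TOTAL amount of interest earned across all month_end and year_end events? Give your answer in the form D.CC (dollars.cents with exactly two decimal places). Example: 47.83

Answer: 141.22

Derivation:
After 1 (deposit($100)): balance=$600.00 total_interest=$0.00
After 2 (month_end (apply 3% monthly interest)): balance=$618.00 total_interest=$18.00
After 3 (month_end (apply 3% monthly interest)): balance=$636.54 total_interest=$36.54
After 4 (month_end (apply 3% monthly interest)): balance=$655.63 total_interest=$55.63
After 5 (deposit($500)): balance=$1155.63 total_interest=$55.63
After 6 (deposit($200)): balance=$1355.63 total_interest=$55.63
After 7 (deposit($50)): balance=$1405.63 total_interest=$55.63
After 8 (month_end (apply 3% monthly interest)): balance=$1447.79 total_interest=$97.79
After 9 (month_end (apply 3% monthly interest)): balance=$1491.22 total_interest=$141.22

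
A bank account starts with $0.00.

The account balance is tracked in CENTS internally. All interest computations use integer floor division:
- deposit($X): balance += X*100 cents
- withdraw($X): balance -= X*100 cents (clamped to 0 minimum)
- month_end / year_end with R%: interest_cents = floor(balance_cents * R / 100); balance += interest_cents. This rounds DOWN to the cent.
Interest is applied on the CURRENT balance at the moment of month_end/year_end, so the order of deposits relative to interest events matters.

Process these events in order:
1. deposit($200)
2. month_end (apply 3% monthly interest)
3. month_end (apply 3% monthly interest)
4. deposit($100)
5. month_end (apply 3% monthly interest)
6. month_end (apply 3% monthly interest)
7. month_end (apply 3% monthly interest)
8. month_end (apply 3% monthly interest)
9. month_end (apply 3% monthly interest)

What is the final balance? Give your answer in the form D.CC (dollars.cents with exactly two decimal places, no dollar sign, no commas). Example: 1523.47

After 1 (deposit($200)): balance=$200.00 total_interest=$0.00
After 2 (month_end (apply 3% monthly interest)): balance=$206.00 total_interest=$6.00
After 3 (month_end (apply 3% monthly interest)): balance=$212.18 total_interest=$12.18
After 4 (deposit($100)): balance=$312.18 total_interest=$12.18
After 5 (month_end (apply 3% monthly interest)): balance=$321.54 total_interest=$21.54
After 6 (month_end (apply 3% monthly interest)): balance=$331.18 total_interest=$31.18
After 7 (month_end (apply 3% monthly interest)): balance=$341.11 total_interest=$41.11
After 8 (month_end (apply 3% monthly interest)): balance=$351.34 total_interest=$51.34
After 9 (month_end (apply 3% monthly interest)): balance=$361.88 total_interest=$61.88

Answer: 361.88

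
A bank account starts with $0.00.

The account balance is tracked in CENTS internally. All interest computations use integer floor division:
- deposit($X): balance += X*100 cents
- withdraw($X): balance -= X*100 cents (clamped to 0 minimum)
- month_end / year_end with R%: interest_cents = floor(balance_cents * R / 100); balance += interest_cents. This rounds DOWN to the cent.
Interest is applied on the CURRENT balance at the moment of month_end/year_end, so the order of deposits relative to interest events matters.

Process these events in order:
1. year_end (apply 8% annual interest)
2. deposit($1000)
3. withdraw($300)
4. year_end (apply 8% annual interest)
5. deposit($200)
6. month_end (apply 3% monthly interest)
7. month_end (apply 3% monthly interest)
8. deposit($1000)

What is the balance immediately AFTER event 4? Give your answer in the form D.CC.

After 1 (year_end (apply 8% annual interest)): balance=$0.00 total_interest=$0.00
After 2 (deposit($1000)): balance=$1000.00 total_interest=$0.00
After 3 (withdraw($300)): balance=$700.00 total_interest=$0.00
After 4 (year_end (apply 8% annual interest)): balance=$756.00 total_interest=$56.00

Answer: 756.00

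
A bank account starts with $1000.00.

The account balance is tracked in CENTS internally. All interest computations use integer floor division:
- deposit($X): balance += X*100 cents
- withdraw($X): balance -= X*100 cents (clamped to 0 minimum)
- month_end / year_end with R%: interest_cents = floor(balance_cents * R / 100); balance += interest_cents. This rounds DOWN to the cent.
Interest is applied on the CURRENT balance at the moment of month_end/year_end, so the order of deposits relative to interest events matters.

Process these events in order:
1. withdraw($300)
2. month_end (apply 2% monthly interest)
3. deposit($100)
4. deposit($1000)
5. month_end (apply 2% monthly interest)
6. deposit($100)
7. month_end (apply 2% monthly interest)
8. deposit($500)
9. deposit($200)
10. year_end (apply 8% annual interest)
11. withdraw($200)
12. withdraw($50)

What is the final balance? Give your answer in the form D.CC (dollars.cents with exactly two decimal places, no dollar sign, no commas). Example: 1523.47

After 1 (withdraw($300)): balance=$700.00 total_interest=$0.00
After 2 (month_end (apply 2% monthly interest)): balance=$714.00 total_interest=$14.00
After 3 (deposit($100)): balance=$814.00 total_interest=$14.00
After 4 (deposit($1000)): balance=$1814.00 total_interest=$14.00
After 5 (month_end (apply 2% monthly interest)): balance=$1850.28 total_interest=$50.28
After 6 (deposit($100)): balance=$1950.28 total_interest=$50.28
After 7 (month_end (apply 2% monthly interest)): balance=$1989.28 total_interest=$89.28
After 8 (deposit($500)): balance=$2489.28 total_interest=$89.28
After 9 (deposit($200)): balance=$2689.28 total_interest=$89.28
After 10 (year_end (apply 8% annual interest)): balance=$2904.42 total_interest=$304.42
After 11 (withdraw($200)): balance=$2704.42 total_interest=$304.42
After 12 (withdraw($50)): balance=$2654.42 total_interest=$304.42

Answer: 2654.42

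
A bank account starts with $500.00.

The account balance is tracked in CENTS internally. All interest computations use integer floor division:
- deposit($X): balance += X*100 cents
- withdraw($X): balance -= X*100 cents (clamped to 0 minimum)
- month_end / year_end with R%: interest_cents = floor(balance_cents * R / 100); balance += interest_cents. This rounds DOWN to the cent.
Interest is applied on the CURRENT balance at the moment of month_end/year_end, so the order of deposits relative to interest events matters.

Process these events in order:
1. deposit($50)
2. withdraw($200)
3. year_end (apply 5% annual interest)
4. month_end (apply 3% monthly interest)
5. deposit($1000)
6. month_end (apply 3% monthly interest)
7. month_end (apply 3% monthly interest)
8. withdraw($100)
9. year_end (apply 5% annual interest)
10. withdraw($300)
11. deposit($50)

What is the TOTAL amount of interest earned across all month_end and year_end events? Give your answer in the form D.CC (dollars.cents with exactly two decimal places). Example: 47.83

Answer: 180.58

Derivation:
After 1 (deposit($50)): balance=$550.00 total_interest=$0.00
After 2 (withdraw($200)): balance=$350.00 total_interest=$0.00
After 3 (year_end (apply 5% annual interest)): balance=$367.50 total_interest=$17.50
After 4 (month_end (apply 3% monthly interest)): balance=$378.52 total_interest=$28.52
After 5 (deposit($1000)): balance=$1378.52 total_interest=$28.52
After 6 (month_end (apply 3% monthly interest)): balance=$1419.87 total_interest=$69.87
After 7 (month_end (apply 3% monthly interest)): balance=$1462.46 total_interest=$112.46
After 8 (withdraw($100)): balance=$1362.46 total_interest=$112.46
After 9 (year_end (apply 5% annual interest)): balance=$1430.58 total_interest=$180.58
After 10 (withdraw($300)): balance=$1130.58 total_interest=$180.58
After 11 (deposit($50)): balance=$1180.58 total_interest=$180.58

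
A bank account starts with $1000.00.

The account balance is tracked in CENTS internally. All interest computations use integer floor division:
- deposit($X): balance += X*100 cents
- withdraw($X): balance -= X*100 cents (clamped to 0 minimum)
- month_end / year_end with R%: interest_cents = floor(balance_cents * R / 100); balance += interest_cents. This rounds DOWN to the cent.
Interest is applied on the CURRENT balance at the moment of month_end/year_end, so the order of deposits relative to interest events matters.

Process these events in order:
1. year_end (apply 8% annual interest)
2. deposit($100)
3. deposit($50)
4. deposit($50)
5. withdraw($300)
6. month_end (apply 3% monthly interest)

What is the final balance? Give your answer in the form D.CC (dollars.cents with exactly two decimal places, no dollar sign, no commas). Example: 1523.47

Answer: 1009.40

Derivation:
After 1 (year_end (apply 8% annual interest)): balance=$1080.00 total_interest=$80.00
After 2 (deposit($100)): balance=$1180.00 total_interest=$80.00
After 3 (deposit($50)): balance=$1230.00 total_interest=$80.00
After 4 (deposit($50)): balance=$1280.00 total_interest=$80.00
After 5 (withdraw($300)): balance=$980.00 total_interest=$80.00
After 6 (month_end (apply 3% monthly interest)): balance=$1009.40 total_interest=$109.40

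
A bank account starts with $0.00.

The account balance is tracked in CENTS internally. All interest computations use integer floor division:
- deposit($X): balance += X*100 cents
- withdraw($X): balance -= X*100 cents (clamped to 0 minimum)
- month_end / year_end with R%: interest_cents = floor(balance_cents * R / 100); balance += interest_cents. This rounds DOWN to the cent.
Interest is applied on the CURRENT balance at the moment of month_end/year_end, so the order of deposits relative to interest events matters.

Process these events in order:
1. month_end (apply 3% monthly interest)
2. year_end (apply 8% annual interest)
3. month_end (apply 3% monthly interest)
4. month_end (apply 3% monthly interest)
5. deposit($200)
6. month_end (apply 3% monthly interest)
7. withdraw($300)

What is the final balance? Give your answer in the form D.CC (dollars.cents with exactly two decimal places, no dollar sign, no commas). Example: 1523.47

Answer: 0.00

Derivation:
After 1 (month_end (apply 3% monthly interest)): balance=$0.00 total_interest=$0.00
After 2 (year_end (apply 8% annual interest)): balance=$0.00 total_interest=$0.00
After 3 (month_end (apply 3% monthly interest)): balance=$0.00 total_interest=$0.00
After 4 (month_end (apply 3% monthly interest)): balance=$0.00 total_interest=$0.00
After 5 (deposit($200)): balance=$200.00 total_interest=$0.00
After 6 (month_end (apply 3% monthly interest)): balance=$206.00 total_interest=$6.00
After 7 (withdraw($300)): balance=$0.00 total_interest=$6.00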